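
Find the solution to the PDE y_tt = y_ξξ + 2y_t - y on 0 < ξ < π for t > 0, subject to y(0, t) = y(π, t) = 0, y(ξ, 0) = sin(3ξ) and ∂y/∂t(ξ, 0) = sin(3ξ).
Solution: Substitute y = exp(t)u.
Then y_t = exp(t)(u_t + u), y_tt = exp(t)(u_tt + 2u_t + u), y_ξξ = exp(t)u_ξξ; substituting and dividing by exp(t), the lower-order terms cancel: u_tt = u_ξξ (standard wave equation).
Data for u: u(ξ,0) = y(ξ,0) = sin(3ξ); u_t(ξ,0) = y_t(ξ,0) - y(ξ,0) = 0. The boundary conditions carry over: u(0,t) = u(π,t) = 0.
Separating variables: u = Σ [A_n cos(ω_n t) + B_n sin(ω_n t)] sin(nξ), ω_n = n. From ICs: A_3=1.
So u(ξ,t) = sin(3ξ)cos(3t), and y(ξ,t) = exp(t)u(ξ,t).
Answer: y(ξ, t) = exp(t)sin(3ξ)cos(3t)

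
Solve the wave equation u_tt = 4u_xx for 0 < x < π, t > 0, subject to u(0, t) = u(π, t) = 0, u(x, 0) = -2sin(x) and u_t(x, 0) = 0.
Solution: Using separation of variables u = X(x)T(t):
Eigenfunctions: sin(nx), n = 1, 2, 3, ...
General solution: u(x, t) = Σ [A_n cos(2n t) + B_n sin(2n t)] sin(nx)
From u(x,0) = -2sin(x): A_1=-2. From u_t(x,0) = 0: all B_n = 0.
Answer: u(x, t) = -2sin(x)cos(2t)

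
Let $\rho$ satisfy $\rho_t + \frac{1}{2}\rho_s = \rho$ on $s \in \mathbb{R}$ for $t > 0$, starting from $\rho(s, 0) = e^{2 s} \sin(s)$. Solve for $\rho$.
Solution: Substitute $\rho = e^{2s}u$.
Then $\rho_s = e^{2s}(u_s + 2u)$, $\rho_t = e^{2s}u_t$; substituting and dividing by $e^{2s}$, the lower-order terms cancel: $u_t + \frac{1}{2}u_s = 0$ (standard advection equation).
Data for $u$: $u(s,0) = e^{-2s}\rho(s,0) = \sin(s)$.
By characteristics ($ds/dt = 1/2$), $u(s,t) = f(s - \frac{1}{2}t)$ with $f = u( \cdot , 0)$.
So $u(s,t) = \sin(s - t/2)$, and $\rho(s,t) = e^{2s}u(s,t)$.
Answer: $\rho(s, t) = e^{2 s} \sin(s - t/2)$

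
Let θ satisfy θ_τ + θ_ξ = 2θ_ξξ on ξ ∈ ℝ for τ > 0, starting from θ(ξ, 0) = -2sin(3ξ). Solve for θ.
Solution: Moving frame: η = ξ - τ, σ = τ, θ = u(η,σ), so θ_τ = u_σ - u_η and θ_ξξ = u_ηη.
Hence θ_τ + θ_ξ = u_σ and the PDE becomes the heat equation u_σ = 2u_ηη on η ∈ ℝ.
Initial data: u(η,0) = θ(η,0) = -2sin(3η). Each mode sin(nη) decays as exp(-2n²σ) on ℝ, so u(η,σ) = Σ c_n exp(-2n²σ) sin(nη) with c_3=-2: u(η,σ) = -2exp(-18σ)sin(3η).
Substituting back: θ(ξ,τ) = u(ξ - τ, τ).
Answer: θ(ξ, τ) = -2exp(-18τ)sin(3ξ - 3τ)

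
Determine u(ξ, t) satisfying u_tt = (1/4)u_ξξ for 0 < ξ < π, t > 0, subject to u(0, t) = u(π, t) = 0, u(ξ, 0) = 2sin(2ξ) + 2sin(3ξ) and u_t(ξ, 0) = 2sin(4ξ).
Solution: Using separation of variables u = X(ξ)T(t):
Eigenfunctions: sin(nξ), n = 1, 2, 3, ...
General solution: u(ξ, t) = Σ [A_n cos(n t/2) + B_n sin(n t/2)] sin(nξ)
From u(ξ,0) = 2sin(2ξ) + 2sin(3ξ): A_2=2, A_3=2. From u_t(ξ,0) = 2sin(4ξ), using u_t(ξ,0) = Σ ω_n B_n sin(nξ) with ω_n = n/2: B_4 = 2/2 = 1.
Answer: u(ξ, t) = sin(2t)sin(4ξ) + 2sin(2ξ)cos(t) + 2sin(3ξ)cos(3t/2)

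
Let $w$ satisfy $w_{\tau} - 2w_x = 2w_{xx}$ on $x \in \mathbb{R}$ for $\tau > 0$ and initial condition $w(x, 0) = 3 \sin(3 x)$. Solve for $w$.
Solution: Moving frame: $\eta = x + 2\tau$, $\sigma = \tau$, $w = u(\eta,\sigma)$, so $w_{\tau} = u_{\sigma} + 2u_{\eta}$ and $w_{xx} = u_{\eta\eta}$.
Hence $w_{\tau} - 2w_x = u_{\sigma}$ and the PDE becomes the heat equation $u_{\sigma} = 2u_{\eta\eta}$ on $\eta \in \mathbb{R}$.
Initial data: $u(\eta,0) = w(\eta,0) = 3 \sin(3 \eta)$. Each mode $\sin(n\eta)$ decays as $e^{-2n^2\sigma}$ on $\mathbb{R}$, so $u(\eta,\sigma) = \sum c_n e^{-2n^2\sigma} \sin(n\eta)$ with $c_3=3$: $u(\eta,\sigma) = 3 e^{-18 \sigma} \sin(3 \eta)$.
Substituting back: $w(x,\tau) = u(x + 2\tau, \tau)$.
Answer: $w(x, \tau) = 3 e^{-18 \tau} \sin(6 \tau + 3 x)$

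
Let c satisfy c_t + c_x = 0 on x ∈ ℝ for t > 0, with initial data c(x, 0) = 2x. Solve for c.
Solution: By method of characteristics (waves move right with speed 1):
Along characteristics x - t = const, c is constant, so c(x,t) = f(x - t) with f = c(·, 0).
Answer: c(x, t) = -2t + 2x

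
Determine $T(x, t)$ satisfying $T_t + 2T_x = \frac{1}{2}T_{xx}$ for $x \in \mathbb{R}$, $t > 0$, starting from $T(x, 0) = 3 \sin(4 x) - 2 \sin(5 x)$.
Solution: Moving frame: $\eta = x - 2t$, $\sigma = t$, $T = u(\eta,\sigma)$, so $T_t = u_{\sigma} - 2u_{\eta}$ and $T_{xx} = u_{\eta\eta}$.
Hence $T_t + 2T_x = u_{\sigma}$ and the PDE becomes the heat equation $u_{\sigma} = \frac{1}{2}u_{\eta\eta}$ on $\eta \in \mathbb{R}$.
Initial data: $u(\eta,0) = T(\eta,0) = 3 \sin(4 \eta) - 2 \sin(5 \eta)$. Each mode $\sin(n\eta)$ decays as $e^{-n^2\sigma/2}$ on $\mathbb{R}$, so $u(\eta,\sigma) = \sum c_n e^{-n^2\sigma/2} \sin(n\eta)$ with $c_4=3, c_5=-2$: $u(\eta,\sigma) = 3 e^{-8 \sigma} \sin(4 \eta) - 2 e^{-25 \sigma/2} \sin(5 \eta)$.
Substituting back: $T(x,t) = u(x - 2t, t)$.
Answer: $T(x, t) = -3 e^{-8 t} \sin(8 t - 4 x) + 2 e^{-25 t/2} \sin(10 t - 5 x)$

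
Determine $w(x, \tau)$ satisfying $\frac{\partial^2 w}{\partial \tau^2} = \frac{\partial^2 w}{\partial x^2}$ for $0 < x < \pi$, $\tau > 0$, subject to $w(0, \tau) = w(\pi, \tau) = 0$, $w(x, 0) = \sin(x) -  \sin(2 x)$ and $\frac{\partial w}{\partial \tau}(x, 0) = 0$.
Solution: Using separation of variables $w = X(x)T(\tau)$:
Eigenfunctions: $\sin(nx)$, $n = 1, 2, 3, \ldots$
General solution: $w(x, \tau) = \sum [A_n \cos(n \tau) + B_n \sin(n \tau)] \sin(nx)$
From $w(x,0) = \sin(x) - \sin(2 x)$: $A_1=1, A_2=-1$. From $w_{\tau}(x,0) = 0$: all $B_n = 0$.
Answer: $w(x, \tau) = \sin(x) \cos(\tau) -  \sin(2 x) \cos(2 \tau)$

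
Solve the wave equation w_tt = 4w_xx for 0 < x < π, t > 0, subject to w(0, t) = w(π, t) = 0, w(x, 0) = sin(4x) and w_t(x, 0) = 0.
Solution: Separating variables: w = Σ [A_n cos(ω_n t) + B_n sin(ω_n t)] sin(nx), ω_n = 2n. From ICs: A_4=1.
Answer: w(x, t) = sin(4x)cos(8t)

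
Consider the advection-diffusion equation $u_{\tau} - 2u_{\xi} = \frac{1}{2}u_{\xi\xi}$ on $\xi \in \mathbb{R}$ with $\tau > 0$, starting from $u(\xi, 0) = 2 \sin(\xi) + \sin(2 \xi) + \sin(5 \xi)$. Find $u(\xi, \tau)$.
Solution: Change to a moving frame: let $\eta = \xi + 2\tau$, $\sigma = \tau$ and write $u(\xi,\tau) = w(\eta,\sigma)$.
By the chain rule $u_{\tau} = w_{\sigma} + 2w_{\eta}$, $u_{\xi} = w_{\eta}$, $u_{\xi\xi} = w_{\eta\eta}$.
Then $u_{\tau} - 2u_{\xi} = w_{\sigma}$: the advection term cancels and the PDE becomes the heat equation $w_{\sigma} = \frac{1}{2}w_{\eta\eta}$ on $\eta \in \mathbb{R}$.
Initial data: $w(\eta,0) = u(\eta,0) = 2 \sin(\eta) + \sin(2 \eta) + \sin(5 \eta)$.
On $\eta \in \mathbb{R}$ each mode satisfies $(\sin(n\eta))'' = -n^2 \sin(n\eta)$, so $e^{-n^2\sigma/2} \sin(n\eta)$ solves the heat equation; by superposition $w(\eta,\sigma) = \sum c_n e^{-n^2\sigma/2} \sin(n\eta)$.
Reading off the coefficients: $c_1=2, c_2=1, c_5=1$, so $w(\eta,\sigma) = e^{-2 \sigma} \sin(2 \eta) + 2 e^{-\sigma/2} \sin(\eta) + e^{-25 \sigma/2} \sin(5 \eta)$.
Substituting back $\eta = \xi + 2\tau$, $\sigma = \tau$: $u(\xi,\tau) = w(\xi + 2\tau, \tau)$.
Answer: $u(\xi, \tau) = e^{-2 \tau} \sin(4 \tau + 2 \xi) + 2 e^{-\tau/2} \sin(2 \tau + \xi) + e^{-25 \tau/2} \sin(10 \tau + 5 \xi)$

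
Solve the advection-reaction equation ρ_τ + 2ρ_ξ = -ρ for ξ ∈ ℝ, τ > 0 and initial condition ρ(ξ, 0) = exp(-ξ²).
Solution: Substitute ρ = exp(-τ)u, i.e. u = exp(τ)ρ.
By the product rule, ρ_τ = exp(-τ)(u_τ - u), ρ_ξ = exp(-τ)u_ξ.
Substituting into the PDE and dividing by exp(-τ): u_τ - u + 2u_ξ = -u.
The lower-order terms cancel, leaving the standard advection equation u_τ + 2u_ξ = 0.
Initial data for u: u(ξ,0) = ρ(ξ,0) = exp(-ξ²).
Solve for u:
  By method of characteristics (waves move right with speed 2):
  Along characteristics ξ - 2τ = const, u is constant, so u(ξ,τ) = f(ξ - 2τ) with f = u(·, 0).
Hence u(ξ,τ) = exp(-(ξ - 2τ)²).
Transform back: ρ(ξ,τ) = exp(-τ)u(ξ,τ).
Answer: ρ(ξ, τ) = exp(-τ)exp(-(ξ - 2τ)²)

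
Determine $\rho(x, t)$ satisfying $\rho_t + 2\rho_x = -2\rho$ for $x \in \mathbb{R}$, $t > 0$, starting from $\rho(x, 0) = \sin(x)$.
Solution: Substitute $\rho = e^{-2t}u$, i.e. $u = e^{2t}\rho$.
By the product rule, $\rho_t = e^{-2t}(u_t - 2u)$, $\rho_x = e^{-2t}u_x$.
Substituting into the PDE and dividing by $e^{-2t}$: $u_t - 2u + 2u_x = -2u$.
The lower-order terms cancel, leaving the standard advection equation $u_t + 2u_x = 0$.
Initial data for $u$: $u(x,0) = \rho(x,0) = \sin(x)$.
Solve for $u$:
  By method of characteristics (waves move right with speed 2):
  Along characteristics $x - 2t =$ const, $u$ is constant, so $u(x,t) = f(x - 2t)$ with $f = u( \cdot , 0)$.
Hence $u(x,t) = - \sin(2 t - x)$.
Transform back: $\rho(x,t) = e^{-2t}u(x,t)$.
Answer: $\rho(x, t) = - e^{-2 t} \sin(2 t - x)$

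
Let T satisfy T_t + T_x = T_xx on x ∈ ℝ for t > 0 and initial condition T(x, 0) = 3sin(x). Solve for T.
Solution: Moving frame: η = x - t, σ = t, T = u(η,σ), so T_t = u_σ - u_η and T_xx = u_ηη.
Hence T_t + T_x = u_σ and the PDE becomes the heat equation u_σ = u_ηη on η ∈ ℝ.
Initial data: u(η,0) = T(η,0) = 3sin(η). Each mode sin(nη) decays as exp(-n²σ) on ℝ, so u(η,σ) = Σ c_n exp(-n²σ) sin(nη) with c_1=3: u(η,σ) = 3exp(-σ)sin(η).
Substituting back: T(x,t) = u(x - t, t).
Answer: T(x, t) = -3exp(-t)sin(t - x)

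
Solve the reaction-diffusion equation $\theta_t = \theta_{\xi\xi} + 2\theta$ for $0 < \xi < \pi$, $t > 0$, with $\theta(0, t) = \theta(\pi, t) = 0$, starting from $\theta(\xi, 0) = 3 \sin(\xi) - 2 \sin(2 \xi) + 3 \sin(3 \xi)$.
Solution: Substitute $\theta = e^{2t}u$.
Then $\theta_t = e^{2t}(u_t + 2u)$, $\theta_{\xi\xi} = e^{2t}u_{\xi\xi}$; substituting and dividing by $e^{2t}$, the lower-order terms cancel: $u_t = u_{\xi\xi}$ (standard heat equation).
Data for $u$: $u(\xi,0) = \theta(\xi,0) = 3 \sin(\xi) - 2 \sin(2 \xi) + 3 \sin(3 \xi)$. The boundary conditions carry over: $u(0,t) = u(\pi,t) = 0$.
Separating variables: $u = \sum c_n e^{-n^2t} \sin(n\xi)$. From $u(\xi,0) = 3 \sin(\xi) - 2 \sin(2 \xi) + 3 \sin(3 \xi)$: $c_1=3, c_2=-2, c_3=3$.
So $u(\xi,t) = 3 e^{-t} \sin(\xi) - 2 e^{-4 t} \sin(2 \xi) + 3 e^{-9 t} \sin(3 \xi)$, and $\theta(\xi,t) = e^{2t}u(\xi,t)$.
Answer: $\theta(\xi, t) = 3 e^{t} \sin(\xi) - 2 e^{-2 t} \sin(2 \xi) + 3 e^{-7 t} \sin(3 \xi)$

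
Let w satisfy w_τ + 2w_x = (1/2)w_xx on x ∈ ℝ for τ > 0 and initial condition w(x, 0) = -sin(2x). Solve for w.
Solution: Moving frame: η = x - 2τ, σ = τ, w = u(η,σ), so w_τ = u_σ - 2u_η and w_xx = u_ηη.
Hence w_τ + 2w_x = u_σ and the PDE becomes the heat equation u_σ = (1/2)u_ηη on η ∈ ℝ.
Initial data: u(η,0) = w(η,0) = -sin(2η). Each mode sin(nη) decays as exp(-n²σ/2) on ℝ, so u(η,σ) = Σ c_n exp(-n²σ/2) sin(nη) with c_2=-1: u(η,σ) = -exp(-2σ)sin(2η).
Substituting back: w(x,τ) = u(x - 2τ, τ).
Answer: w(x, τ) = -exp(-2τ)sin(2x - 4τ)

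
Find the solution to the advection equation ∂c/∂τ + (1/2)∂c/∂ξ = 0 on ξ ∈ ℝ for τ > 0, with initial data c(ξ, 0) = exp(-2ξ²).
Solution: By method of characteristics (waves move right with speed 1/2):
Along characteristics ξ - (1/2)τ = const, c is constant, so c(ξ,τ) = f(ξ - (1/2)τ) with f = c(·, 0).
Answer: c(ξ, τ) = exp(-2(ξ - τ/2)²)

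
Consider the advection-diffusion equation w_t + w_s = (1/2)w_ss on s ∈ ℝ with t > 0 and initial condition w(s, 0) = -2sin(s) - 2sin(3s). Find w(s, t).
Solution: Moving frame: η = s - t, σ = t, w = u(η,σ), so w_t = u_σ - u_η and w_ss = u_ηη.
Hence w_t + w_s = u_σ and the PDE becomes the heat equation u_σ = (1/2)u_ηη on η ∈ ℝ.
Initial data: u(η,0) = w(η,0) = -2sin(η) - 2sin(3η). Each mode sin(nη) decays as exp(-n²σ/2) on ℝ, so u(η,σ) = Σ c_n exp(-n²σ/2) sin(nη) with c_1=-2, c_3=-2: u(η,σ) = -2exp(-σ/2)sin(η) - 2exp(-9σ/2)sin(3η).
Substituting back: w(s,t) = u(s - t, t).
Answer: w(s, t) = -2exp(-t/2)sin(s - t) - 2exp(-9t/2)sin(3s - 3t)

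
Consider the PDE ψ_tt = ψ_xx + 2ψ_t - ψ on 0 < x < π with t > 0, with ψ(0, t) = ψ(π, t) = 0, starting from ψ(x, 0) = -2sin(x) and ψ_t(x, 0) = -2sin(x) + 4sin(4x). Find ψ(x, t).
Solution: Substitute ψ = exp(t)u.
Then ψ_t = exp(t)(u_t + u), ψ_tt = exp(t)(u_tt + 2u_t + u), ψ_xx = exp(t)u_xx; substituting and dividing by exp(t), the lower-order terms cancel: u_tt = u_xx (standard wave equation).
Data for u: u(x,0) = ψ(x,0) = -2sin(x); u_t(x,0) = ψ_t(x,0) - ψ(x,0) = 4sin(4x). The boundary conditions carry over: u(0,t) = u(π,t) = 0.
Separating variables: u = Σ [A_n cos(ω_n t) + B_n sin(ω_n t)] sin(nx), ω_n = n. From ICs (B_n = velocity coefficient / ω_n): A_1=-2, B_4=1.
So u(x,t) = sin(4t)sin(4x) - 2sin(x)cos(t), and ψ(x,t) = exp(t)u(x,t).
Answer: ψ(x, t) = exp(t)sin(4t)sin(4x) - 2exp(t)sin(x)cos(t)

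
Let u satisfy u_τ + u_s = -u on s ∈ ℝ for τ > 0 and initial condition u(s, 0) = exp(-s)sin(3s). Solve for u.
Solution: Substitute u = exp(-s)w, i.e. w = exp(s)u.
By the product rule, u_s = exp(-s)(w_s - w), u_τ = exp(-s)w_τ.
Substituting into the PDE and dividing by exp(-s): w_τ + (w_s - w) = -w.
The lower-order terms cancel, leaving the standard advection equation w_τ + w_s = 0.
Initial data for w: w(s,0) = exp(s)u(s,0) = sin(3s).
Solve for w:
  By method of characteristics (waves move right with speed 1):
  Along characteristics s - τ = const, w is constant, so w(s,τ) = f(s - τ) with f = w(·, 0).
Hence w(s,τ) = sin(3s - 3τ).
Transform back: u(s,τ) = exp(-s)w(s,τ).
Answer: u(s, τ) = exp(-s)sin(3s - 3τ)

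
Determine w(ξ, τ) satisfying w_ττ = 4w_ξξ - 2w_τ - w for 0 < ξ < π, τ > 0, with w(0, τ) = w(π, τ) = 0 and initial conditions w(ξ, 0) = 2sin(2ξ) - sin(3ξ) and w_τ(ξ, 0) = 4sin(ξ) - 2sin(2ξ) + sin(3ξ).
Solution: Substitute w = exp(-τ)u.
Then w_τ = exp(-τ)(u_τ - u), w_ττ = exp(-τ)(u_ττ - 2u_τ + u), w_ξξ = exp(-τ)u_ξξ; substituting and dividing by exp(-τ), the lower-order terms cancel: u_ττ = 4u_ξξ (standard wave equation).
Data for u: u(ξ,0) = w(ξ,0) = 2sin(2ξ) - sin(3ξ); u_τ(ξ,0) = w_τ(ξ,0) + w(ξ,0) = 4sin(ξ). The boundary conditions carry over: u(0,τ) = u(π,τ) = 0.
Separating variables: u = Σ [A_n cos(ω_n τ) + B_n sin(ω_n τ)] sin(nξ), ω_n = 2n. From ICs (B_n = velocity coefficient / ω_n): A_2=2, A_3=-1, B_1=2.
So u(ξ,τ) = 2sin(ξ)sin(2τ) + 2sin(2ξ)cos(4τ) - sin(3ξ)cos(6τ), and w(ξ,τ) = exp(-τ)u(ξ,τ).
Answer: w(ξ, τ) = 2exp(-τ)sin(ξ)sin(2τ) + 2exp(-τ)sin(2ξ)cos(4τ) - exp(-τ)sin(3ξ)cos(6τ)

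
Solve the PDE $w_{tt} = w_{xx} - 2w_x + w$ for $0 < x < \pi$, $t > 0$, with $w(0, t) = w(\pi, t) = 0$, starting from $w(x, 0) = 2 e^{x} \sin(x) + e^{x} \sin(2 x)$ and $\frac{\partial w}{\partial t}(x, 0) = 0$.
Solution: Substitute $w = e^{x}u$, i.e. $u = e^{-x}w$.
By the product rule, $w_x = e^{x}(u_x + u)$, $w_{xx} = e^{x}(u_{xx} + 2u_x + u)$, $w_{tt} = e^{x}u_{tt}$.
Substituting into the PDE and dividing by $e^{x}$: $u_{tt} = (u_{xx} + 2u_x + u) - 2(u_x + u) + u$.
The lower-order terms cancel, leaving the standard wave equation $u_{tt} = u_{xx}$.
Initial data for $u$: $u(x,0) = e^{-x}w(x,0) = 2 \sin(x) + \sin(2 x)$; $u_t(x,0) = e^{-x}w_t(x,0) = 0$. The boundary conditions carry over: $u(0,t) = u(\pi,t) = 0$.
Solve for $u$:
  Using separation of variables $u = X(x)T(t)$:
  Eigenfunctions: $\sin(nx)$, $n = 1, 2, 3, \ldots$
  General solution: $u(x, t) = \sum [A_n \cos(n t) + B_n \sin(n t)] \sin(nx)$
  From $u(x,0) = 2 \sin(x) + \sin(2 x)$: $A_1=2, A_2=1$. From $u_t(x,0) = 0$: all $B_n = 0$.
Hence $u(x,t) = 2 \sin(x) \cos(t) + \sin(2 x) \cos(2 t)$.
Transform back: $w(x,t) = e^{x}u(x,t)$.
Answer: $w(x, t) = 2 e^{x} \sin(x) \cos(t) + e^{x} \sin(2 x) \cos(2 t)$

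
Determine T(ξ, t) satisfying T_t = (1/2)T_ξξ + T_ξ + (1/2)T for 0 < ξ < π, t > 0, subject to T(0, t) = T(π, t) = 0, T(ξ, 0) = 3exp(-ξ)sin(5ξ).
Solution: Substitute T = exp(-ξ)u.
Then T_ξ = exp(-ξ)(u_ξ - u), T_ξξ = exp(-ξ)(u_ξξ - 2u_ξ + u), T_t = exp(-ξ)u_t; substituting and dividing by exp(-ξ), the lower-order terms cancel: u_t = (1/2)u_ξξ (standard heat equation).
Data for u: u(ξ,0) = exp(ξ)T(ξ,0) = 3sin(5ξ). The boundary conditions carry over: u(0,t) = u(π,t) = 0.
Separating variables: u = Σ c_n exp(-n²t/2) sin(nξ). From u(ξ,0) = 3sin(5ξ): c_5=3.
So u(ξ,t) = 3exp(-25t/2)sin(5ξ), and T(ξ,t) = exp(-ξ)u(ξ,t).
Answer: T(ξ, t) = 3exp(-25t/2)exp(-ξ)sin(5ξ)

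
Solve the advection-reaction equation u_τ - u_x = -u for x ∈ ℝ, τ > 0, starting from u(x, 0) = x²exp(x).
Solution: Substitute u = exp(x)w.
Then u_x = exp(x)(w_x + w), u_τ = exp(x)w_τ; substituting and dividing by exp(x), the lower-order terms cancel: w_τ - w_x = 0 (standard advection equation).
Data for w: w(x,0) = exp(-x)u(x,0) = x².
By characteristics (dx/dτ = -1), w(x,τ) = f(x + τ) with f = w(·, 0).
So w(x,τ) = x² + 2xτ + τ², and u(x,τ) = exp(x)w(x,τ).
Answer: u(x, τ) = x²exp(x) + 2xτexp(x) + τ²exp(x)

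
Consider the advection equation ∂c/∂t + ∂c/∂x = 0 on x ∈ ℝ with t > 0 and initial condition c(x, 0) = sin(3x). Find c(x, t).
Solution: By characteristics (dx/dt = 1), c(x,t) = f(x - t) with f = c(·, 0).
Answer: c(x, t) = -sin(3t - 3x)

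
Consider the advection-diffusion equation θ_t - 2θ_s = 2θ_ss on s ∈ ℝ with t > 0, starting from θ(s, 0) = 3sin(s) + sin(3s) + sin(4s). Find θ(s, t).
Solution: Moving frame: η = s + 2t, σ = t, θ = u(η,σ), so θ_t = u_σ + 2u_η and θ_ss = u_ηη.
Hence θ_t - 2θ_s = u_σ and the PDE becomes the heat equation u_σ = 2u_ηη on η ∈ ℝ.
Initial data: u(η,0) = θ(η,0) = 3sin(η) + sin(3η) + sin(4η). Each mode sin(nη) decays as exp(-2n²σ) on ℝ, so u(η,σ) = Σ c_n exp(-2n²σ) sin(nη) with c_1=3, c_3=1, c_4=1: u(η,σ) = 3exp(-2σ)sin(η) + exp(-18σ)sin(3η) + exp(-32σ)sin(4η).
Substituting back: θ(s,t) = u(s + 2t, t).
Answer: θ(s, t) = 3exp(-2t)sin(s + 2t) + exp(-18t)sin(3s + 6t) + exp(-32t)sin(4s + 8t)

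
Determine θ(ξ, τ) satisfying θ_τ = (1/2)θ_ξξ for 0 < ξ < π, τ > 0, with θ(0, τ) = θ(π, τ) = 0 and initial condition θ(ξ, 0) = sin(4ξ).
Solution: Separating variables: θ = Σ c_n exp(-n²τ/2) sin(nξ). From θ(ξ,0) = sin(4ξ): c_4=1.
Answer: θ(ξ, τ) = exp(-8τ)sin(4ξ)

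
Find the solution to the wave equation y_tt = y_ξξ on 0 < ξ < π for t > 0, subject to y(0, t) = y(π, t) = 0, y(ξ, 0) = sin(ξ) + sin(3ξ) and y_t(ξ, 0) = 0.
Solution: Using separation of variables y = X(ξ)T(t):
Eigenfunctions: sin(nξ), n = 1, 2, 3, ...
General solution: y(ξ, t) = Σ [A_n cos(n t) + B_n sin(n t)] sin(nξ)
From y(ξ,0) = sin(ξ) + sin(3ξ): A_1=1, A_3=1. From y_t(ξ,0) = 0: all B_n = 0.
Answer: y(ξ, t) = sin(ξ)cos(t) + sin(3ξ)cos(3t)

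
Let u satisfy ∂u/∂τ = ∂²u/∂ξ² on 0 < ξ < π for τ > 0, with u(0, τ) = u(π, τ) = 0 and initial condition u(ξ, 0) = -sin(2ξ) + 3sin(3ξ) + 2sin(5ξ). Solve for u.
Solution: Separating variables: u = Σ c_n exp(-n²τ) sin(nξ). From u(ξ,0) = -sin(2ξ) + 3sin(3ξ) + 2sin(5ξ): c_2=-1, c_3=3, c_5=2.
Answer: u(ξ, τ) = -exp(-4τ)sin(2ξ) + 3exp(-9τ)sin(3ξ) + 2exp(-25τ)sin(5ξ)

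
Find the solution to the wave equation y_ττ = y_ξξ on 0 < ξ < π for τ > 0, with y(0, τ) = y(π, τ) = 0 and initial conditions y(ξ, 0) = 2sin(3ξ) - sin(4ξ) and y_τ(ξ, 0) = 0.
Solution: Separating variables: y = Σ [A_n cos(ω_n τ) + B_n sin(ω_n τ)] sin(nξ), ω_n = n. From ICs: A_3=2, A_4=-1.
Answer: y(ξ, τ) = 2sin(3ξ)cos(3τ) - sin(4ξ)cos(4τ)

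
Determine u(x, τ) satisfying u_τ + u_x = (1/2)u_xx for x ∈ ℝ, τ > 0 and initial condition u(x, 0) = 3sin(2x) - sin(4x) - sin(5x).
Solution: Change to a moving frame: let η = x - τ, σ = τ and write u(x,τ) = w(η,σ).
By the chain rule u_τ = w_σ - w_η, u_x = w_η, u_xx = w_ηη.
Then u_τ + u_x = w_σ: the advection term cancels and the PDE becomes the heat equation w_σ = (1/2)w_ηη on η ∈ ℝ.
Initial data: w(η,0) = u(η,0) = 3sin(2η) - sin(4η) - sin(5η).
On η ∈ ℝ each mode satisfies (sin(nη))″ = -n² sin(nη), so exp(-n²σ/2) sin(nη) solves the heat equation; by superposition w(η,σ) = Σ c_n exp(-n²σ/2) sin(nη).
Reading off the coefficients: c_2=3, c_4=-1, c_5=-1, so w(η,σ) = 3exp(-2σ)sin(2η) - exp(-8σ)sin(4η) - exp(-25σ/2)sin(5η).
Substituting back η = x - τ, σ = τ: u(x,τ) = w(x - τ, τ).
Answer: u(x, τ) = 3exp(-2τ)sin(2x - 2τ) - exp(-8τ)sin(4x - 4τ) - exp(-25τ/2)sin(5x - 5τ)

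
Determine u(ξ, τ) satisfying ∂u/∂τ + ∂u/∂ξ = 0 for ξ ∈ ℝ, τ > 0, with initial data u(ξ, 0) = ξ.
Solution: By characteristics (dξ/dτ = 1), u(ξ,τ) = f(ξ - τ) with f = u(·, 0).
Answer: u(ξ, τ) = ξ - τ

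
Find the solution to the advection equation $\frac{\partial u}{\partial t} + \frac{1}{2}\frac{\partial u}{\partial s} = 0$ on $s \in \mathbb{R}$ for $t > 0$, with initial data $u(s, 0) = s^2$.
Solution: By characteristics ($ds/dt = 1/2$), $u(s,t) = f(s - \frac{1}{2}t)$ with $f = u( \cdot , 0)$.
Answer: $u(s, t) = s^2 -  s t + \frac{1}{4} t^2$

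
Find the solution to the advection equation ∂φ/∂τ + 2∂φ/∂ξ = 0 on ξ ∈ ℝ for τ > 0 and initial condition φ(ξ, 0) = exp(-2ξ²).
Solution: By characteristics (dξ/dτ = 2), φ(ξ,τ) = f(ξ - 2τ) with f = φ(·, 0).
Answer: φ(ξ, τ) = exp(-2(ξ - 2τ)²)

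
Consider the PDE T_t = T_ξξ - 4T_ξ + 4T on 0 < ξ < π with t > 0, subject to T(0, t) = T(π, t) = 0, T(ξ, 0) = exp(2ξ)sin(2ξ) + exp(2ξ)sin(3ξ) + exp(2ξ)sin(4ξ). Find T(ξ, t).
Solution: Substitute T = exp(2ξ)u, i.e. u = exp(-2ξ)T.
By the product rule, T_ξ = exp(2ξ)(u_ξ + 2u), T_ξξ = exp(2ξ)(u_ξξ + 4u_ξ + 4u), T_t = exp(2ξ)u_t.
Substituting into the PDE and dividing by exp(2ξ): u_t = (u_ξξ + 4u_ξ + 4u) - 4(u_ξ + 2u) + 4u.
The lower-order terms cancel, leaving the standard heat equation u_t = u_ξξ.
Initial data for u: u(ξ,0) = exp(-2ξ)T(ξ,0) = sin(2ξ) + sin(3ξ) + sin(4ξ). The boundary conditions carry over: u(0,t) = u(π,t) = 0.
Solve for u:
  Using separation of variables u = X(ξ)G(t):
  Eigenfunctions: sin(nξ), n = 1, 2, 3, ...
  General solution: u(ξ, t) = Σ c_n sin(nξ) exp(-n² t)
  Matching u(ξ,0) = sin(2ξ) + sin(3ξ) + sin(4ξ) term by term: c_2=1, c_3=1, c_4=1.
Hence u(ξ,t) = exp(-4t)sin(2ξ) + exp(-9t)sin(3ξ) + exp(-16t)sin(4ξ).
Transform back: T(ξ,t) = exp(2ξ)u(ξ,t).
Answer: T(ξ, t) = exp(-4t)exp(2ξ)sin(2ξ) + exp(-9t)exp(2ξ)sin(3ξ) + exp(-16t)exp(2ξ)sin(4ξ)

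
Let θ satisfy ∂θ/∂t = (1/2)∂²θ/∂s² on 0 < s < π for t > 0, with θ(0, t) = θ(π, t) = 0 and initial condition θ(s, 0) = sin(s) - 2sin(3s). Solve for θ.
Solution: Using separation of variables θ = X(s)G(t):
Eigenfunctions: sin(ns), n = 1, 2, 3, ...
General solution: θ(s, t) = Σ c_n sin(ns) exp(-n² t/2)
Matching θ(s,0) = sin(s) - 2sin(3s) term by term: c_1=1, c_3=-2.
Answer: θ(s, t) = exp(-t/2)sin(s) - 2exp(-9t/2)sin(3s)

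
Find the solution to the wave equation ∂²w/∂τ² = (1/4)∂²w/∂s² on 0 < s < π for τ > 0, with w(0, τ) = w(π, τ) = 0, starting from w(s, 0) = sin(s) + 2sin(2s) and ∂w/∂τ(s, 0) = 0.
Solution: Separating variables: w = Σ [A_n cos(ω_n τ) + B_n sin(ω_n τ)] sin(ns), ω_n = n/2. From ICs: A_1=1, A_2=2.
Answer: w(s, τ) = sin(s)cos(τ/2) + 2sin(2s)cos(τ)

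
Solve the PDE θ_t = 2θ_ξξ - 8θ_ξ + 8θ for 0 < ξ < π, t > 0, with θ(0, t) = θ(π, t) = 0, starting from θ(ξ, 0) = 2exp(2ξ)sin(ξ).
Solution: Substitute θ = exp(2ξ)u.
Then θ_ξ = exp(2ξ)(u_ξ + 2u), θ_ξξ = exp(2ξ)(u_ξξ + 4u_ξ + 4u), θ_t = exp(2ξ)u_t; substituting and dividing by exp(2ξ), the lower-order terms cancel: u_t = 2u_ξξ (standard heat equation).
Data for u: u(ξ,0) = exp(-2ξ)θ(ξ,0) = 2sin(ξ). The boundary conditions carry over: u(0,t) = u(π,t) = 0.
Separating variables: u = Σ c_n exp(-2n²t) sin(nξ). From u(ξ,0) = 2sin(ξ): c_1=2.
So u(ξ,t) = 2exp(-2t)sin(ξ), and θ(ξ,t) = exp(2ξ)u(ξ,t).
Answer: θ(ξ, t) = 2exp(-2t)exp(2ξ)sin(ξ)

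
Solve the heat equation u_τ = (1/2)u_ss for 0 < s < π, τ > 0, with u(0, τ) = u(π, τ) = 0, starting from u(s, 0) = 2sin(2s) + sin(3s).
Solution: Separating variables: u = Σ c_n exp(-n²τ/2) sin(ns). From u(s,0) = 2sin(2s) + sin(3s): c_2=2, c_3=1.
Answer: u(s, τ) = 2exp(-2τ)sin(2s) + exp(-9τ/2)sin(3s)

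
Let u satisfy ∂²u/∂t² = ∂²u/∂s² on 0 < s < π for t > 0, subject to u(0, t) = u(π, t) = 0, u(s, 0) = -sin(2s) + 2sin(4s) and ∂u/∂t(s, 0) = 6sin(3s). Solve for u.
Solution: Separating variables: u = Σ [A_n cos(ω_n t) + B_n sin(ω_n t)] sin(ns), ω_n = n. From ICs (B_n = velocity coefficient / ω_n): A_2=-1, A_4=2, B_3=2.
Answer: u(s, t) = -sin(2s)cos(2t) + 2sin(3s)sin(3t) + 2sin(4s)cos(4t)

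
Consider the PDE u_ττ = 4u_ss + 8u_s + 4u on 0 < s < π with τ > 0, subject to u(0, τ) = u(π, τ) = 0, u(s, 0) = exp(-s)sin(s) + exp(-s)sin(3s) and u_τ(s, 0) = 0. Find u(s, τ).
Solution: Substitute u = exp(-s)w, i.e. w = exp(s)u.
By the product rule, u_s = exp(-s)(w_s - w), u_ss = exp(-s)(w_ss - 2w_s + w), u_ττ = exp(-s)w_ττ.
Substituting into the PDE and dividing by exp(-s): w_ττ = 4(w_ss - 2w_s + w) + 8(w_s - w) + 4w.
The lower-order terms cancel, leaving the standard wave equation w_ττ = 4w_ss.
Initial data for w: w(s,0) = exp(s)u(s,0) = sin(s) + sin(3s); w_τ(s,0) = exp(s)u_τ(s,0) = 0. The boundary conditions carry over: w(0,τ) = w(π,τ) = 0.
Solve for w:
  Using separation of variables w = X(s)T(τ):
  Eigenfunctions: sin(ns), n = 1, 2, 3, ...
  General solution: w(s, τ) = Σ [A_n cos(2n τ) + B_n sin(2n τ)] sin(ns)
  From w(s,0) = sin(s) + sin(3s): A_1=1, A_3=1. From w_τ(s,0) = 0: all B_n = 0.
Hence w(s,τ) = sin(s)cos(2τ) + sin(3s)cos(6τ).
Transform back: u(s,τ) = exp(-s)w(s,τ).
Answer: u(s, τ) = exp(-s)sin(s)cos(2τ) + exp(-s)sin(3s)cos(6τ)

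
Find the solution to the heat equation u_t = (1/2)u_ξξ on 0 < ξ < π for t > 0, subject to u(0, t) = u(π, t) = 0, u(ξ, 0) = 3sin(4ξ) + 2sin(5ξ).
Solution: Separating variables: u = Σ c_n exp(-n²t/2) sin(nξ). From u(ξ,0) = 3sin(4ξ) + 2sin(5ξ): c_4=3, c_5=2.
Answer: u(ξ, t) = 3exp(-8t)sin(4ξ) + 2exp(-25t/2)sin(5ξ)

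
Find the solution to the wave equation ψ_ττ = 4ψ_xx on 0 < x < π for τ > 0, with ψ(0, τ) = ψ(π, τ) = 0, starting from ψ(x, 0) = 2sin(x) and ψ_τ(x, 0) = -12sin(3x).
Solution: Separating variables: ψ = Σ [A_n cos(ω_n τ) + B_n sin(ω_n τ)] sin(nx), ω_n = 2n. From ICs (B_n = velocity coefficient / ω_n): A_1=2, B_3=-2.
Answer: ψ(x, τ) = 2sin(x)cos(2τ) - 2sin(3x)sin(6τ)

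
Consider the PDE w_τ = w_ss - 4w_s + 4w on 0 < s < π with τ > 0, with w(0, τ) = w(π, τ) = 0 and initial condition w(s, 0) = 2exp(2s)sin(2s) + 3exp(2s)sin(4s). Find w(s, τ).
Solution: Substitute w = exp(2s)u, i.e. u = exp(-2s)w.
By the product rule, w_s = exp(2s)(u_s + 2u), w_ss = exp(2s)(u_ss + 4u_s + 4u), w_τ = exp(2s)u_τ.
Substituting into the PDE and dividing by exp(2s): u_τ = (u_ss + 4u_s + 4u) - 4(u_s + 2u) + 4u.
The lower-order terms cancel, leaving the standard heat equation u_τ = u_ss.
Initial data for u: u(s,0) = exp(-2s)w(s,0) = 2sin(2s) + 3sin(4s). The boundary conditions carry over: u(0,τ) = u(π,τ) = 0.
Solve for u:
  Using separation of variables u = X(s)T(τ):
  Eigenfunctions: sin(ns), n = 1, 2, 3, ...
  General solution: u(s, τ) = Σ c_n sin(ns) exp(-n² τ)
  Matching u(s,0) = 2sin(2s) + 3sin(4s) term by term: c_2=2, c_4=3.
Hence u(s,τ) = 2exp(-4τ)sin(2s) + 3exp(-16τ)sin(4s).
Transform back: w(s,τ) = exp(2s)u(s,τ).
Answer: w(s, τ) = 2exp(2s)exp(-4τ)sin(2s) + 3exp(2s)exp(-16τ)sin(4s)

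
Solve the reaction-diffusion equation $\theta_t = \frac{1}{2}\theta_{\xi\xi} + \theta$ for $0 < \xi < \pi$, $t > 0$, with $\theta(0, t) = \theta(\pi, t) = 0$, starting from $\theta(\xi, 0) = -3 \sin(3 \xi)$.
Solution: Substitute $\theta = e^{t}u$, i.e. $u = e^{-t}\theta$.
By the product rule, $\theta_t = e^{t}(u_t + u)$, $\theta_{\xi\xi} = e^{t}u_{\xi\xi}$.
Substituting into the PDE and dividing by $e^{t}$: $u_t + u = \frac{1}{2}u_{\xi\xi} + u$.
The lower-order terms cancel, leaving the standard heat equation $u_t = \frac{1}{2}u_{\xi\xi}$.
Initial data for $u$: $u(\xi,0) = \theta(\xi,0) = -3 \sin(3 \xi)$. The boundary conditions carry over: $u(0,t) = u(\pi,t) = 0$.
Solve for $u$:
  Using separation of variables $u = X(\xi)G(t)$:
  Eigenfunctions: $\sin(n\xi)$, $n = 1, 2, 3, \ldots$
  General solution: $u(\xi, t) = \sum c_n \sin(n\xi) e^{-n^2 t/2}$
  Matching $u(\xi,0) = -3 \sin(3 \xi)$ term by term: $c_3=-3$.
Hence $u(\xi,t) = -3 e^{-9 t/2} \sin(3 \xi)$.
Transform back: $\theta(\xi,t) = e^{t}u(\xi,t)$.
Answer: $\theta(\xi, t) = -3 e^{-7 t/2} \sin(3 \xi)$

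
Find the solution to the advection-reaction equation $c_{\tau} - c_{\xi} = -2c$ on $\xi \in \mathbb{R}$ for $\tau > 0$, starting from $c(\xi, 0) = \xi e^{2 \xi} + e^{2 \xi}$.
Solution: Substitute $c = e^{2\xi}u$.
Then $c_{\xi} = e^{2\xi}(u_{\xi} + 2u)$, $c_{\tau} = e^{2\xi}u_{\tau}$; substituting and dividing by $e^{2\xi}$, the lower-order terms cancel: $u_{\tau} - u_{\xi} = 0$ (standard advection equation).
Data for $u$: $u(\xi,0) = e^{-2\xi}c(\xi,0) = \xi + 1$.
By characteristics ($d\xi/d\tau = -1$), $u(\xi,\tau) = f(\xi + \tau)$ with $f = u( \cdot , 0)$.
So $u(\xi,\tau) = \xi + \tau + 1$, and $c(\xi,\tau) = e^{2\xi}u(\xi,\tau)$.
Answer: $c(\xi, \tau) = \tau e^{2 \xi} + \xi e^{2 \xi} + e^{2 \xi}$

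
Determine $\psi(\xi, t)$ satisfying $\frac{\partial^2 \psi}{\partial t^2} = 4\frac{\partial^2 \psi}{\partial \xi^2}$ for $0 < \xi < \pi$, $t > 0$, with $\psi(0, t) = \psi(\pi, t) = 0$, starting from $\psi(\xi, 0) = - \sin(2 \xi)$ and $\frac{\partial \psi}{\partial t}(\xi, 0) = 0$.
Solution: Using separation of variables $\psi = X(\xi)T(t)$:
Eigenfunctions: $\sin(n\xi)$, $n = 1, 2, 3, \ldots$
General solution: $\psi(\xi, t) = \sum [A_n \cos(2n t) + B_n \sin(2n t)] \sin(n\xi)$
From $\psi(\xi,0) = - \sin(2 \xi)$: $A_2=-1$. From $\psi_t(\xi,0) = 0$: all $B_n = 0$.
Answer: $\psi(\xi, t) = - \sin(2 \xi) \cos(4 t)$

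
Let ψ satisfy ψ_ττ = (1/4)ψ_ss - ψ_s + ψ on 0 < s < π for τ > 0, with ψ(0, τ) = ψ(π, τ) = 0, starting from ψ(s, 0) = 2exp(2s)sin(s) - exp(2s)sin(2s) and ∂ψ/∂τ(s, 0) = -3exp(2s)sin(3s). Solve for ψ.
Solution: Substitute ψ = exp(2s)u, i.e. u = exp(-2s)ψ.
By the product rule, ψ_s = exp(2s)(u_s + 2u), ψ_ss = exp(2s)(u_ss + 4u_s + 4u), ψ_ττ = exp(2s)u_ττ.
Substituting into the PDE and dividing by exp(2s): u_ττ = (1/4)(u_ss + 4u_s + 4u) - (u_s + 2u) + u.
The lower-order terms cancel, leaving the standard wave equation u_ττ = (1/4)u_ss.
Initial data for u: u(s,0) = exp(-2s)ψ(s,0) = 2sin(s) - sin(2s); u_τ(s,0) = exp(-2s)ψ_τ(s,0) = -3sin(3s). The boundary conditions carry over: u(0,τ) = u(π,τ) = 0.
Solve for u:
  Using separation of variables u = X(s)T(τ):
  Eigenfunctions: sin(ns), n = 1, 2, 3, ...
  General solution: u(s, τ) = Σ [A_n cos(n τ/2) + B_n sin(n τ/2)] sin(ns)
  From u(s,0) = 2sin(s) - sin(2s): A_1=2, A_2=-1. From u_τ(s,0) = -3sin(3s), using u_τ(s,0) = Σ ω_n B_n sin(ns) with ω_n = n/2: B_3 = (-3)/(3/2) = -2.
Hence u(s,τ) = 2sin(s)cos(τ/2) - sin(2s)cos(τ) - 2sin(3s)sin(3τ/2).
Transform back: ψ(s,τ) = exp(2s)u(s,τ).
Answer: ψ(s, τ) = 2exp(2s)sin(s)cos(τ/2) - exp(2s)sin(2s)cos(τ) - 2exp(2s)sin(3s)sin(3τ/2)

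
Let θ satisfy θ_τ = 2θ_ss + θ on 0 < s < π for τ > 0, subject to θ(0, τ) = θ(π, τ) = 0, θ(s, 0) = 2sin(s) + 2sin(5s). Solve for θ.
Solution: Substitute θ = exp(τ)u.
Then θ_τ = exp(τ)(u_τ + u), θ_ss = exp(τ)u_ss; substituting and dividing by exp(τ), the lower-order terms cancel: u_τ = 2u_ss (standard heat equation).
Data for u: u(s,0) = θ(s,0) = 2sin(s) + 2sin(5s). The boundary conditions carry over: u(0,τ) = u(π,τ) = 0.
Separating variables: u = Σ c_n exp(-2n²τ) sin(ns). From u(s,0) = 2sin(s) + 2sin(5s): c_1=2, c_5=2.
So u(s,τ) = 2exp(-2τ)sin(s) + 2exp(-50τ)sin(5s), and θ(s,τ) = exp(τ)u(s,τ).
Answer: θ(s, τ) = 2exp(-τ)sin(s) + 2exp(-49τ)sin(5s)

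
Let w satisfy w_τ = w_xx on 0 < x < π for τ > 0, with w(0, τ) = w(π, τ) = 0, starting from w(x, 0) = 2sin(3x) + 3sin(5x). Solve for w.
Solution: Using separation of variables w = X(x)T(τ):
Eigenfunctions: sin(nx), n = 1, 2, 3, ...
General solution: w(x, τ) = Σ c_n sin(nx) exp(-n² τ)
Matching w(x,0) = 2sin(3x) + 3sin(5x) term by term: c_3=2, c_5=3.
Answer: w(x, τ) = 2exp(-9τ)sin(3x) + 3exp(-25τ)sin(5x)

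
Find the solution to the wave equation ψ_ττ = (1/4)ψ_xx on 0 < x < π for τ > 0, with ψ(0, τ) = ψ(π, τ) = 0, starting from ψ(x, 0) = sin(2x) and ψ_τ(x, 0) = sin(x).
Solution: Using separation of variables ψ = X(x)T(τ):
Eigenfunctions: sin(nx), n = 1, 2, 3, ...
General solution: ψ(x, τ) = Σ [A_n cos(n τ/2) + B_n sin(n τ/2)] sin(nx)
From ψ(x,0) = sin(2x): A_2=1. From ψ_τ(x,0) = sin(x), using ψ_τ(x,0) = Σ ω_n B_n sin(nx) with ω_n = n/2: B_1 = 1/(1/2) = 2.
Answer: ψ(x, τ) = 2sin(x)sin(τ/2) + sin(2x)cos(τ)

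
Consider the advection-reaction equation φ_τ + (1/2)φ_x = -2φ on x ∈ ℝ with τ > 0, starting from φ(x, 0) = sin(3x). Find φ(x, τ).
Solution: Substitute φ = exp(-2τ)u.
Then φ_τ = exp(-2τ)(u_τ - 2u), φ_x = exp(-2τ)u_x; substituting and dividing by exp(-2τ), the lower-order terms cancel: u_τ + (1/2)u_x = 0 (standard advection equation).
Data for u: u(x,0) = φ(x,0) = sin(3x).
By characteristics (dx/dτ = 1/2), u(x,τ) = f(x - (1/2)τ) with f = u(·, 0).
So u(x,τ) = sin(3x - 3τ/2), and φ(x,τ) = exp(-2τ)u(x,τ).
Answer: φ(x, τ) = exp(-2τ)sin(3x - 3τ/2)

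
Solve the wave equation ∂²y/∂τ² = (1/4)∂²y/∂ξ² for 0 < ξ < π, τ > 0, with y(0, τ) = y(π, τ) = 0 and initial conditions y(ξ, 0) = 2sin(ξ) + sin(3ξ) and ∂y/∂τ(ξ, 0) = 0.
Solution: Separating variables: y = Σ [A_n cos(ω_n τ) + B_n sin(ω_n τ)] sin(nξ), ω_n = n/2. From ICs: A_1=2, A_3=1.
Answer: y(ξ, τ) = 2sin(ξ)cos(τ/2) + sin(3ξ)cos(3τ/2)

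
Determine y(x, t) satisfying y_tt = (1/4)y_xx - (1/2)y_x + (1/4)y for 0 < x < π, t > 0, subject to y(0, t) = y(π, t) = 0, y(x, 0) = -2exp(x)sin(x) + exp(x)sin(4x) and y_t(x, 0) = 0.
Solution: Substitute y = exp(x)u.
Then y_x = exp(x)(u_x + u), y_xx = exp(x)(u_xx + 2u_x + u), y_tt = exp(x)u_tt; substituting and dividing by exp(x), the lower-order terms cancel: u_tt = (1/4)u_xx (standard wave equation).
Data for u: u(x,0) = exp(-x)y(x,0) = -2sin(x) + sin(4x); u_t(x,0) = exp(-x)y_t(x,0) = 0. The boundary conditions carry over: u(0,t) = u(π,t) = 0.
Separating variables: u = Σ [A_n cos(ω_n t) + B_n sin(ω_n t)] sin(nx), ω_n = n/2. From ICs: A_1=-2, A_4=1.
So u(x,t) = -2sin(x)cos(t/2) + sin(4x)cos(2t), and y(x,t) = exp(x)u(x,t).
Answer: y(x, t) = -2exp(x)sin(x)cos(t/2) + exp(x)sin(4x)cos(2t)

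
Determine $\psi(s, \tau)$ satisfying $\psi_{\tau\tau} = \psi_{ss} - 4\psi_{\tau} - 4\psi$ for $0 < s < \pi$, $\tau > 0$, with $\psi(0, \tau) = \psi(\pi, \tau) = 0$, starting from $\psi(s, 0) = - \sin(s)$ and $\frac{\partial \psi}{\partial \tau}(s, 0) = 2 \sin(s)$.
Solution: Substitute $\psi = e^{-2\tau}u$.
Then $\psi_{\tau} = e^{-2\tau}(u_{\tau} - 2u)$, $\psi_{\tau\tau} = e^{-2\tau}(u_{\tau\tau} - 4u_{\tau} + 4u)$, $\psi_{ss} = e^{-2\tau}u_{ss}$; substituting and dividing by $e^{-2\tau}$, the lower-order terms cancel: $u_{\tau\tau} = u_{ss}$ (standard wave equation).
Data for $u$: $u(s,0) = \psi(s,0) = - \sin(s)$; $u_{\tau}(s,0) = \psi_{\tau}(s,0) + 2\psi(s,0) = 0$. The boundary conditions carry over: $u(0,\tau) = u(\pi,\tau) = 0$.
Separating variables: $u = \sum [A_n \cos(\omega_n \tau) + B_n \sin(\omega_n \tau)] \sin(ns)$, $\omega_n = n$. From ICs: $A_1=-1$.
So $u(s,\tau) = - \sin(s) \cos(\tau)$, and $\psi(s,\tau) = e^{-2\tau}u(s,\tau)$.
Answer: $\psi(s, \tau) = - e^{-2 \tau} \sin(s) \cos(\tau)$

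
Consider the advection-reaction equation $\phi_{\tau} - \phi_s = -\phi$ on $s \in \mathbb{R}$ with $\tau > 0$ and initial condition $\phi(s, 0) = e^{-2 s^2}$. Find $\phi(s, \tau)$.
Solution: Substitute $\phi = e^{-\tau}u$, i.e. $u = e^{\tau}\phi$.
By the product rule, $\phi_{\tau} = e^{-\tau}(u_{\tau} - u)$, $\phi_s = e^{-\tau}u_s$.
Substituting into the PDE and dividing by $e^{-\tau}$: $u_{\tau} - u - u_s = -u$.
The lower-order terms cancel, leaving the standard advection equation $u_{\tau} - u_s = 0$.
Initial data for $u$: $u(s,0) = \phi(s,0) = e^{-2 s^2}$.
Solve for $u$:
  By method of characteristics (waves move left with speed 1):
  Along characteristics $s + \tau =$ const, $u$ is constant, so $u(s,\tau) = f(s + \tau)$ with $f = u( \cdot , 0)$.
Hence $u(s,\tau) = e^{-2 (s + \tau)^2}$.
Transform back: $\phi(s,\tau) = e^{-\tau}u(s,\tau)$.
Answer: $\phi(s, \tau) = e^{-\tau} e^{-2 (\tau + s)^2}$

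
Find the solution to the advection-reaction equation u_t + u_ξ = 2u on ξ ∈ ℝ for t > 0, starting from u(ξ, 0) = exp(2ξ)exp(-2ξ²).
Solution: Substitute u = exp(2ξ)w, i.e. w = exp(-2ξ)u.
By the product rule, u_ξ = exp(2ξ)(w_ξ + 2w), u_t = exp(2ξ)w_t.
Substituting into the PDE and dividing by exp(2ξ): w_t + (w_ξ + 2w) = 2w.
The lower-order terms cancel, leaving the standard advection equation w_t + w_ξ = 0.
Initial data for w: w(ξ,0) = exp(-2ξ)u(ξ,0) = exp(-2ξ²).
Solve for w:
  By method of characteristics (waves move right with speed 1):
  Along characteristics ξ - t = const, w is constant, so w(ξ,t) = f(ξ - t) with f = w(·, 0).
Hence w(ξ,t) = exp(-2(-t + ξ)²).
Transform back: u(ξ,t) = exp(2ξ)w(ξ,t).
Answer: u(ξ, t) = exp(2ξ)exp(-2(-t + ξ)²)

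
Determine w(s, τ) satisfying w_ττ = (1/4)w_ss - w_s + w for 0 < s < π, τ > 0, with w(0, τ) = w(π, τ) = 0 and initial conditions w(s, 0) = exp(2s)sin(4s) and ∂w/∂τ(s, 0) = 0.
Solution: Substitute w = exp(2s)u, i.e. u = exp(-2s)w.
By the product rule, w_s = exp(2s)(u_s + 2u), w_ss = exp(2s)(u_ss + 4u_s + 4u), w_ττ = exp(2s)u_ττ.
Substituting into the PDE and dividing by exp(2s): u_ττ = (1/4)(u_ss + 4u_s + 4u) - (u_s + 2u) + u.
The lower-order terms cancel, leaving the standard wave equation u_ττ = (1/4)u_ss.
Initial data for u: u(s,0) = exp(-2s)w(s,0) = sin(4s); u_τ(s,0) = exp(-2s)w_τ(s,0) = 0. The boundary conditions carry over: u(0,τ) = u(π,τ) = 0.
Solve for u:
  Using separation of variables u = X(s)T(τ):
  Eigenfunctions: sin(ns), n = 1, 2, 3, ...
  General solution: u(s, τ) = Σ [A_n cos(n τ/2) + B_n sin(n τ/2)] sin(ns)
  From u(s,0) = sin(4s): A_4=1. From u_τ(s,0) = 0: all B_n = 0.
Hence u(s,τ) = sin(4s)cos(2τ).
Transform back: w(s,τ) = exp(2s)u(s,τ).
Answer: w(s, τ) = exp(2s)sin(4s)cos(2τ)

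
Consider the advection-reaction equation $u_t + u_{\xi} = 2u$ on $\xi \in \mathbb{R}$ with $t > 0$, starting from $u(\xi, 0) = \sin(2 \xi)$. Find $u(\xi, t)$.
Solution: Substitute $u = e^{2t}w$, i.e. $w = e^{-2t}u$.
By the product rule, $u_t = e^{2t}(w_t + 2w)$, $u_{\xi} = e^{2t}w_{\xi}$.
Substituting into the PDE and dividing by $e^{2t}$: $w_t + 2w + w_{\xi} = 2w$.
The lower-order terms cancel, leaving the standard advection equation $w_t + w_{\xi} = 0$.
Initial data for $w$: $w(\xi,0) = u(\xi,0) = \sin(2 \xi)$.
Solve for $w$:
  By method of characteristics (waves move right with speed 1):
  Along characteristics $\xi - t =$ const, $w$ is constant, so $w(\xi,t) = f(\xi - t)$ with $f = w( \cdot , 0)$.
Hence $w(\xi,t) = - \sin(2 t - 2 \xi)$.
Transform back: $u(\xi,t) = e^{2t}w(\xi,t)$.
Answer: $u(\xi, t) = e^{2 t} \sin(2 \xi - 2 t)$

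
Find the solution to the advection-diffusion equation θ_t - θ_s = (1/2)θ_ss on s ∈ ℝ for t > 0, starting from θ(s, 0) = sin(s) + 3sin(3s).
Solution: Change to a moving frame: let η = s + t, σ = t and write θ(s,t) = u(η,σ).
By the chain rule θ_t = u_σ + u_η, θ_s = u_η, θ_ss = u_ηη.
Then θ_t - θ_s = u_σ: the advection term cancels and the PDE becomes the heat equation u_σ = (1/2)u_ηη on η ∈ ℝ.
Initial data: u(η,0) = θ(η,0) = sin(η) + 3sin(3η).
On η ∈ ℝ each mode satisfies (sin(nη))″ = -n² sin(nη), so exp(-n²σ/2) sin(nη) solves the heat equation; by superposition u(η,σ) = Σ c_n exp(-n²σ/2) sin(nη).
Reading off the coefficients: c_1=1, c_3=3, so u(η,σ) = exp(-σ/2)sin(η) + 3exp(-9σ/2)sin(3η).
Substituting back η = s + t, σ = t: θ(s,t) = u(s + t, t).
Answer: θ(s, t) = exp(-t/2)sin(s + t) + 3exp(-9t/2)sin(3s + 3t)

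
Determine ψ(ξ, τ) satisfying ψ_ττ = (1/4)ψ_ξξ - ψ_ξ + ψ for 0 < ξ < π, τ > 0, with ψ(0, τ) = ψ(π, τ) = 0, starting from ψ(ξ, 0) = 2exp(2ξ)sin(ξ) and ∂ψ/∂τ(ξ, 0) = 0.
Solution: Substitute ψ = exp(2ξ)u, i.e. u = exp(-2ξ)ψ.
By the product rule, ψ_ξ = exp(2ξ)(u_ξ + 2u), ψ_ξξ = exp(2ξ)(u_ξξ + 4u_ξ + 4u), ψ_ττ = exp(2ξ)u_ττ.
Substituting into the PDE and dividing by exp(2ξ): u_ττ = (1/4)(u_ξξ + 4u_ξ + 4u) - (u_ξ + 2u) + u.
The lower-order terms cancel, leaving the standard wave equation u_ττ = (1/4)u_ξξ.
Initial data for u: u(ξ,0) = exp(-2ξ)ψ(ξ,0) = 2sin(ξ); u_τ(ξ,0) = exp(-2ξ)ψ_τ(ξ,0) = 0. The boundary conditions carry over: u(0,τ) = u(π,τ) = 0.
Solve for u:
  Using separation of variables u = X(ξ)T(τ):
  Eigenfunctions: sin(nξ), n = 1, 2, 3, ...
  General solution: u(ξ, τ) = Σ [A_n cos(n τ/2) + B_n sin(n τ/2)] sin(nξ)
  From u(ξ,0) = 2sin(ξ): A_1=2. From u_τ(ξ,0) = 0: all B_n = 0.
Hence u(ξ,τ) = 2sin(ξ)cos(τ/2).
Transform back: ψ(ξ,τ) = exp(2ξ)u(ξ,τ).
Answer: ψ(ξ, τ) = 2exp(2ξ)sin(ξ)cos(τ/2)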